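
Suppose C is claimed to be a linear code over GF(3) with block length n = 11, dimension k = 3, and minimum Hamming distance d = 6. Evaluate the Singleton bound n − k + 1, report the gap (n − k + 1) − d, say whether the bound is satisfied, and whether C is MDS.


Singleton RHS = n − k + 1 = 9, slack = 3, bound satisfied, not MDS.

Singleton bound: d ≤ n − k + 1.
Here n = 11, k = 3, so n − k + 1 = 9.
Given d = 6, check d ≤ 9: YES.
Slack = (n − k + 1) − d = 3.
The code is NOT MDS (slack = 3 > 0).
Description: the claimed parameters are [11, 3, 6]_3; such a code would be non-MDS.


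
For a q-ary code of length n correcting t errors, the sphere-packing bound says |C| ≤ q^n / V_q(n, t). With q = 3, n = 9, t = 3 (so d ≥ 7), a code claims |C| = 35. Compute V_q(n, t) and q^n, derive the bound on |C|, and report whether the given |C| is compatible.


V_q(n, t) = 835, q^n = 19683, Hamming bound = 23, |C| = 35 > bound (violated).

Step 1: Compute V_q(n, t) = Σ_{j=0}^3 C(n, j) (q−1)^j.
  j = 0: C(9,0)·(2)^0 = 1·1 = 1.
  j = 1: C(9,1)·(2)^1 = 9·2 = 18.
  j = 2: C(9,2)·(2)^2 = 36·4 = 144.
  j = 3: C(9,3)·(2)^3 = 84·8 = 672.
  V_q(n, t) = 1 + 18 + 144 + 672 = 835.
Step 2: q^n = 3^9 = 19683.
Step 3: Hamming bound ⌊q^n / V_q(n,t)⌋ = ⌊19683/835⌋ = 23.
Step 4: Compare |C| = 35 to 23: violated.
The claimed |C| lies above the Hamming bound, so no 3-ary code of length 9 with d ≥ 7 can have 35 codewords.


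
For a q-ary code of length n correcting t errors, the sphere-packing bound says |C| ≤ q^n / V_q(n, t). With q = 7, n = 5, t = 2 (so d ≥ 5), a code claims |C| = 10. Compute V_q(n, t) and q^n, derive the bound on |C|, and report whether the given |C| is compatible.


V_q(n, t) = 391, q^n = 16807, Hamming bound = 42, |C| = 10 ≤ bound (satisfied).

Step 1: Compute V_q(n, t) = Σ_{j=0}^2 C(n, j) (q−1)^j.
  j = 0: C(5,0)·(6)^0 = 1·1 = 1.
  j = 1: C(5,1)·(6)^1 = 5·6 = 30.
  j = 2: C(5,2)·(6)^2 = 10·36 = 360.
  V_q(n, t) = 1 + 30 + 360 = 391.
Step 2: q^n = 7^5 = 16807.
Step 3: Hamming bound ⌊q^n / V_q(n,t)⌋ = ⌊16807/391⌋ = 42.
Step 4: Compare |C| = 10 to 42: satisfied.
The claimed |C| lies below the Hamming bound.


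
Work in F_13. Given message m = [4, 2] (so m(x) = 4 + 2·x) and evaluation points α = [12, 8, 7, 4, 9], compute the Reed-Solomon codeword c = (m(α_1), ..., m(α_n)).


c = [2, 7, 5, 12, 9]

Message polynomial: m(x) = 4 + 2·x (mod 13).
For each evaluation point α_i, compute m(α_i) mod 13:
  α_1 = 12: Horner steps 2 → 2, so m(12) = 2.
  α_2 = 8: Horner steps 2 → 7, so m(8) = 7.
  α_3 = 7: Horner steps 2 → 5, so m(7) = 5.
  α_4 = 4: Horner steps 2 → 12, so m(4) = 12.
  α_5 = 9: Horner steps 2 → 9, so m(9) = 9.
Codeword c = [2, 7, 5, 12, 9] ∈ F_13^5.


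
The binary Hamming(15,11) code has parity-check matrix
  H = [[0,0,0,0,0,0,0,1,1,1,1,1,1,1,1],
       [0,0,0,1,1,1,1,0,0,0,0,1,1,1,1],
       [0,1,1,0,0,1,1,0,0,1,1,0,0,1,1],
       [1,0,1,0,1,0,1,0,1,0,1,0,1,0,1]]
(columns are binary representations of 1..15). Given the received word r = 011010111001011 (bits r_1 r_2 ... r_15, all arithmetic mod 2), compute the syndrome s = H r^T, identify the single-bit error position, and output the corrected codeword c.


s = (1, 1, 1, 1)^T, error position = 15, corrected codeword c = 011010111001010

Compute s = H r^T mod 2 one row at a time:
  s_1 = 1 + 1 + 0 + 0 + 1 + 0 + 1 + 1 = 5 ≡ 1 (mod 2).
  s_2 = 0 + 1 + 0 + 1 + 1 + 0 + 1 + 1 = 5 ≡ 1 (mod 2).
  s_3 = 1 + 1 + 0 + 1 + 0 + 0 + 1 + 1 = 5 ≡ 1 (mod 2).
  s_4 = 0 + 1 + 1 + 1 + 1 + 0 + 0 + 1 = 5 ≡ 1 (mod 2).
s = (1, 1, 1, 1)^T — this equals column 15 of H (binary 1111), so error is at position 15.
Correct: flip bit 15 of r = 011010111001011 to get c = 011010111001010.


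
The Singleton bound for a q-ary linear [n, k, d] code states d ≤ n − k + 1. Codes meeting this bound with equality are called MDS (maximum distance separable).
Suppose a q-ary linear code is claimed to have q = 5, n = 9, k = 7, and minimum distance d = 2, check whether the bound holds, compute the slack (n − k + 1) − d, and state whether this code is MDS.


Singleton RHS = n − k + 1 = 3, slack = 1, bound satisfied, not MDS.

Singleton bound: d ≤ n − k + 1.
Here n = 9, k = 7, so n − k + 1 = 3.
Given d = 2, check d ≤ 3: YES.
Slack = (n − k + 1) − d = 1.
The code is NOT MDS (slack = 1 > 0).
Description: the claimed parameters are [9, 7, 2]_5; such a code would be non-MDS.


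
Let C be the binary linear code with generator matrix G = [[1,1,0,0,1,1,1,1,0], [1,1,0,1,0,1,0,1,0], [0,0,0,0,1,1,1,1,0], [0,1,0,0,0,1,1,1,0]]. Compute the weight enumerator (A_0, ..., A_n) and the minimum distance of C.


Weight distribution: A_0 = 1, A_2 = 3, A_3 = 4, A_4 = 3, A_5 = 4, A_6 = 1. Minimum distance d = 2.

Enumerate all 2^4 = 16 messages m ∈ F_2^4.
For each, compute codeword c = mG in F_2^9, then tally its weight.
  m = 0000 → c = 000000000, weight = 0.
  m = 1000 → c = 110011110, weight = 6.
  m = 0100 → c = 110101010, weight = 5.
  m = 1100 → c = 000110100, weight = 3.
  m = 0010 → c = 000011110, weight = 4.
  m = 1010 → c = 110000000, weight = 2.
  m = 0110 → c = 110110100, weight = 5.
  m = 1110 → c = 000101010, weight = 3.
  m = 0001 → c = 010001110, weight = 4.
  m = 1001 → c = 100010000, weight = 2.
  m = 0101 → c = 100100100, weight = 3.
  m = 1101 → c = 010111010, weight = 5.
  m = 0011 → c = 010010000, weight = 2.
  m = 1011 → c = 100001110, weight = 4.
  m = 0111 → c = 100111010, weight = 5.
  m = 1111 → c = 010100100, weight = 3.
Tally weights:
  weight 0: 1 codewords.
  weight 2: 3 codewords.
  weight 3: 4 codewords.
  weight 4: 3 codewords.
  weight 5: 4 codewords.
  weight 6: 1 codewords.
Minimum distance d = smallest w > 0 with A_w > 0 = 2.
Sanity: Σ A_w = 16 = 2^4 = 16 ✓.


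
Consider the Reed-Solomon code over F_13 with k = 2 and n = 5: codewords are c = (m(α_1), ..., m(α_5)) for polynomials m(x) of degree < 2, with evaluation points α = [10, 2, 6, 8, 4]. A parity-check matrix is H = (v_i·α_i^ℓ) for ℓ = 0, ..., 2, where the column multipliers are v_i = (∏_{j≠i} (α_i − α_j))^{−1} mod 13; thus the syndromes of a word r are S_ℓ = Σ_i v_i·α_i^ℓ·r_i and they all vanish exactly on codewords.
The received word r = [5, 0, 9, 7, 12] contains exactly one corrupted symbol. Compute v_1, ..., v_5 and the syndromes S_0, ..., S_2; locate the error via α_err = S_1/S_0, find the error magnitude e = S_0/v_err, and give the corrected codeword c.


S = (5, 7, 2), error at position 5, error magnitude e = 1, c = [5, 0, 9, 7, 11].

Step 1: column multipliers v_i = (∏_{j≠i}(α_i − α_j))^{−1} mod 13.
  i = 1 (α = 10): (10−2)(10−6)(10−8)(10−4) = 8·4·2·6 = 384 ≡ 7, so v_1 = 7^{−1} = 2 (mod 13).
  i = 2 (α = 2): (2−10)(2−6)(2−8)(2−4) = (−8)·(−4)·(−6)·(−2) = 384 ≡ 7, so v_2 = 7^{−1} = 2 (mod 13).
  i = 3 (α = 6): (6−10)(6−2)(6−8)(6−4) = (−4)·4·(−2)·2 = 64 ≡ 12, so v_3 = 12^{−1} = 12 (mod 13).
  i = 4 (α = 8): (8−10)(8−2)(8−6)(8−4) = (−2)·6·2·4 = −96 ≡ 8, so v_4 = 8^{−1} = 5 (mod 13).
  i = 5 (α = 4): (4−10)(4−2)(4−6)(4−8) = (−6)·2·(−2)·(−4) = −96 ≡ 8, so v_5 = 8^{−1} = 5 (mod 13).
  v = [2, 2, 12, 5, 5].
Step 2: syndromes of r = [5, 0, 9, 7, 12] (all sums mod 13).
  S_0 = Σ v_i r_i = 2·5 + 2·0 + 12·9 + 5·7 + 5·12 = 213 ≡ 5.
  S_1 = Σ v_i α_i r_i = 2·10·5 + 2·2·0 + 12·6·9 + 5·8·7 + 5·4·12 = 1268 ≡ 7.
  α_i^2 mod 13 = [9, 4, 10, 12, 3].
  S_2 = Σ v_i α_i^2 r_i = 2·9·5 + 2·4·0 + 12·10·9 + 5·12·7 + 5·3·12 = 1770 ≡ 2.
  S = (5, 7, 2) ≠ 0, so r is not a codeword (an error is present).
Step 3: locate the error. For a single error e at position i, S_ℓ = v_i·e·α_i^ℓ, so α_err = S_1/S_0.
  S_0^{−1} = 5^{−1} = 8 (mod 13), so α_err = 7·8 = 56 ≡ 4 = α_5. Error position i = 5.
  Consistency check: S_2/S_1 = 2·2 = 4 ≡ 4 = α_err ✓ (single-error assumption holds).
Step 4: error magnitude e = S_0/v_5 = S_0·∏_{j≠5}(α_5 − α_j) = 5·8 = 40 ≡ 1 (mod 13).
Step 5: correct position 5: c_5 = r_5 − e = 12 − 1 ≡ 11 (mod 13). Hence c = [5, 0, 9, 7, 11].
  Check: interpolating c through the α_i gives m(x) = 2 + 12·x (degree < 2) with m(α_i) = c_i for every i, so c is indeed a codeword.


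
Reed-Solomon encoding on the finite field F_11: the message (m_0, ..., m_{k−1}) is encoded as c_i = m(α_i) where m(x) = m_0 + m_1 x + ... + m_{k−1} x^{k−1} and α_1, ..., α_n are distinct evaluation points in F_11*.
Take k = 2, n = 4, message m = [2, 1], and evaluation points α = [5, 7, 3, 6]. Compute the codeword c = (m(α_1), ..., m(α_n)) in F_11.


c = [7, 9, 5, 8]

Message polynomial: m(x) = 2 + 1·x (mod 11).
For each evaluation point α_i, compute m(α_i) mod 11:
  α_1 = 5: Horner steps 1 → 7, so m(5) = 7.
  α_2 = 7: Horner steps 1 → 9, so m(7) = 9.
  α_3 = 3: Horner steps 1 → 5, so m(3) = 5.
  α_4 = 6: Horner steps 1 → 8, so m(6) = 8.
Codeword c = [7, 9, 5, 8] ∈ F_11^4.


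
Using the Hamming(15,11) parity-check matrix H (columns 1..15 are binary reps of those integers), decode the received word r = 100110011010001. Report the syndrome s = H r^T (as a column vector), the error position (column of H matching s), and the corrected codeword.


s = (0, 1, 0, 1)^T, error position = 5, corrected codeword c = 100100011010001

Compute s = H r^T mod 2 one row at a time:
  s_1 = 1 + 1 + 0 + 1 + 0 + 0 + 0 + 1 = 4 ≡ 0 (mod 2).
  s_2 = 1 + 1 + 0 + 0 + 0 + 0 + 0 + 1 = 3 ≡ 1 (mod 2).
  s_3 = 0 + 0 + 0 + 0 + 0 + 1 + 0 + 1 = 2 ≡ 0 (mod 2).
  s_4 = 1 + 0 + 1 + 0 + 1 + 1 + 0 + 1 = 5 ≡ 1 (mod 2).
s = (0, 1, 0, 1)^T — this equals column 5 of H (binary 0101), so error is at position 5.
Correct: flip bit 5 of r = 100110011010001 to get c = 100100011010001.


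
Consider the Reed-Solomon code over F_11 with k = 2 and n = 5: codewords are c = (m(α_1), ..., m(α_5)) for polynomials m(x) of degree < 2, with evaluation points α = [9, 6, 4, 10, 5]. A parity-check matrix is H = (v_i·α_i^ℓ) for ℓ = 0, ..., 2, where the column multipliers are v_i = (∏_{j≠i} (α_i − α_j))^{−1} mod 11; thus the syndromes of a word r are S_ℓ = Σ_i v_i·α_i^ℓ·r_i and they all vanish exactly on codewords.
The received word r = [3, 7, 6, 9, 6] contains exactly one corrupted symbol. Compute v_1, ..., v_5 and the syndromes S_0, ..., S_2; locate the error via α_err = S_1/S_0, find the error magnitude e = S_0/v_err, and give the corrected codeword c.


S = (8, 7, 2), error at position 5, error magnitude e = 5, c = [3, 7, 6, 9, 1].

Step 1: column multipliers v_i = (∏_{j≠i}(α_i − α_j))^{−1} mod 11.
  i = 1 (α = 9): (9−6)(9−4)(9−10)(9−5) = 3·5·(−1)·4 = −60 ≡ 6, so v_1 = 6^{−1} = 2 (mod 11).
  i = 2 (α = 6): (6−9)(6−4)(6−10)(6−5) = (−3)·2·(−4)·1 = 24 ≡ 2, so v_2 = 2^{−1} = 6 (mod 11).
  i = 3 (α = 4): (4−9)(4−6)(4−10)(4−5) = (−5)·(−2)·(−6)·(−1) = 60 ≡ 5, so v_3 = 5^{−1} = 9 (mod 11).
  i = 4 (α = 10): (10−9)(10−6)(10−4)(10−5) = 1·4·6·5 = 120 ≡ 10, so v_4 = 10^{−1} = 10 (mod 11).
  i = 5 (α = 5): (5−9)(5−6)(5−4)(5−10) = (−4)·(−1)·1·(−5) = −20 ≡ 2, so v_5 = 2^{−1} = 6 (mod 11).
  v = [2, 6, 9, 10, 6].
Step 2: syndromes of r = [3, 7, 6, 9, 6] (all sums mod 11).
  S_0 = Σ v_i r_i = 2·3 + 6·7 + 9·6 + 10·9 + 6·6 = 228 ≡ 8.
  S_1 = Σ v_i α_i r_i = 2·9·3 + 6·6·7 + 9·4·6 + 10·10·9 + 6·5·6 = 1602 ≡ 7.
  α_i^2 mod 11 = [4, 3, 5, 1, 3].
  S_2 = Σ v_i α_i^2 r_i = 2·4·3 + 6·3·7 + 9·5·6 + 10·1·9 + 6·3·6 = 618 ≡ 2.
  S = (8, 7, 2) ≠ 0, so r is not a codeword (an error is present).
Step 3: locate the error. For a single error e at position i, S_ℓ = v_i·e·α_i^ℓ, so α_err = S_1/S_0.
  S_0^{−1} = 8^{−1} = 7 (mod 11), so α_err = 7·7 = 49 ≡ 5 = α_5. Error position i = 5.
  Consistency check: S_2/S_1 = 2·8 = 16 ≡ 5 = α_err ✓ (single-error assumption holds).
Step 4: error magnitude e = S_0/v_5 = S_0·∏_{j≠5}(α_5 − α_j) = 8·2 = 16 ≡ 5 (mod 11).
Step 5: correct position 5: c_5 = r_5 − e = 6 − 5 ≡ 1 (mod 11). Hence c = [3, 7, 6, 9, 1].
  Check: interpolating c through the α_i gives m(x) = 4 + 6·x (degree < 2) with m(α_i) = c_i for every i, so c is indeed a codeword.


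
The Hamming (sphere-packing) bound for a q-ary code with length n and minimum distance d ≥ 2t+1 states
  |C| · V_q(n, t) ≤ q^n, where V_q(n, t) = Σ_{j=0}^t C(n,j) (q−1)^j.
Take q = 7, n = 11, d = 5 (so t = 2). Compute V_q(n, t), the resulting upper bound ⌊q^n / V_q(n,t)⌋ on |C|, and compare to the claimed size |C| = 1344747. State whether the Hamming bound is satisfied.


V_q(n, t) = 2047, q^n = 1977326743, Hamming bound = 965963, |C| = 1344747 > bound (violated).

Step 1: Compute V_q(n, t) = Σ_{j=0}^2 C(n, j) (q−1)^j.
  j = 0: C(11,0)·(6)^0 = 1·1 = 1.
  j = 1: C(11,1)·(6)^1 = 11·6 = 66.
  j = 2: C(11,2)·(6)^2 = 55·36 = 1980.
  V_q(n, t) = 1 + 66 + 1980 = 2047.
Step 2: q^n = 7^11 = 1977326743.
Step 3: Hamming bound ⌊q^n / V_q(n,t)⌋ = ⌊1977326743/2047⌋ = 965963.
Step 4: Compare |C| = 1344747 to 965963: violated.
The claimed |C| lies above the Hamming bound, so no 7-ary code of length 11 with d ≥ 5 can have 1344747 codewords.


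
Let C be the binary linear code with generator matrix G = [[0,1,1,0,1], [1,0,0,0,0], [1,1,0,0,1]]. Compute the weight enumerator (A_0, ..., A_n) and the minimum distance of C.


Weight distribution: A_0 = 1, A_1 = 2, A_2 = 2, A_3 = 2, A_4 = 1. Minimum distance d = 1.

Enumerate all 2^3 = 8 messages m ∈ F_2^3.
For each, compute codeword c = mG in F_2^5, then tally its weight.
  m = 000 → c = 00000, weight = 0.
  m = 100 → c = 01101, weight = 3.
  m = 010 → c = 10000, weight = 1.
  m = 110 → c = 11101, weight = 4.
  m = 001 → c = 11001, weight = 3.
  m = 101 → c = 10100, weight = 2.
  m = 011 → c = 01001, weight = 2.
  m = 111 → c = 00100, weight = 1.
Tally weights:
  weight 0: 1 codewords.
  weight 1: 2 codewords.
  weight 2: 2 codewords.
  weight 3: 2 codewords.
  weight 4: 1 codewords.
Minimum distance d = smallest w > 0 with A_w > 0 = 1.
Sanity: Σ A_w = 8 = 2^3 = 8 ✓.


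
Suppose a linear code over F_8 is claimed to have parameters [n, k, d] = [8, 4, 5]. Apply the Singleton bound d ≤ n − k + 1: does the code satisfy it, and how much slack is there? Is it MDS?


Singleton RHS = n − k + 1 = 5, slack = 0, bound satisfied, MDS.

Singleton bound: d ≤ n − k + 1.
Here n = 8, k = 4, so n − k + 1 = 5.
Given d = 5, check d ≤ 5: YES.
Slack = (n − k + 1) − d = 0.
The code is MDS (slack = 0).
Description: the claimed parameters are [8, 4, 5]_8; such a code would be MDS (meets Singleton bound).


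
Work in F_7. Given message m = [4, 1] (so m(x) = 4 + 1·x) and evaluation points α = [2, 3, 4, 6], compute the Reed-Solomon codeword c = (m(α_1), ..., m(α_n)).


c = [6, 0, 1, 3]

Message polynomial: m(x) = 4 + 1·x (mod 7).
For each evaluation point α_i, compute m(α_i) mod 7:
  α_1 = 2: Horner steps 1 → 6, so m(2) = 6.
  α_2 = 3: Horner steps 1 → 0, so m(3) = 0.
  α_3 = 4: Horner steps 1 → 1, so m(4) = 1.
  α_4 = 6: Horner steps 1 → 3, so m(6) = 3.
Codeword c = [6, 0, 1, 3] ∈ F_7^4.


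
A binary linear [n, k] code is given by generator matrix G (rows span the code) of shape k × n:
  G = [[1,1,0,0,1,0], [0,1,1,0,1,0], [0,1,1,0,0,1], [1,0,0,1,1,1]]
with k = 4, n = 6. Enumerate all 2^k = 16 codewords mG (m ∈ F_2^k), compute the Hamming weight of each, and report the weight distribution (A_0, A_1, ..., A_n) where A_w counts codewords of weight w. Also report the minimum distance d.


Weight distribution: A_0 = 1, A_2 = 4, A_3 = 6, A_4 = 3, A_5 = 2. Minimum distance d = 2.

Enumerate all 2^4 = 16 messages m ∈ F_2^4.
For each, compute codeword c = mG in F_2^6, then tally its weight.
  m = 0000 → c = 000000, weight = 0.
  m = 1000 → c = 110010, weight = 3.
  m = 0100 → c = 011010, weight = 3.
  m = 1100 → c = 101000, weight = 2.
  m = 0010 → c = 011001, weight = 3.
  m = 1010 → c = 101011, weight = 4.
  m = 0110 → c = 000011, weight = 2.
  m = 1110 → c = 110001, weight = 3.
  m = 0001 → c = 100111, weight = 4.
  m = 1001 → c = 010101, weight = 3.
  m = 0101 → c = 111101, weight = 5.
  m = 1101 → c = 001111, weight = 4.
  m = 0011 → c = 111110, weight = 5.
  m = 1011 → c = 001100, weight = 2.
  m = 0111 → c = 100100, weight = 2.
  m = 1111 → c = 010110, weight = 3.
Tally weights:
  weight 0: 1 codewords.
  weight 2: 4 codewords.
  weight 3: 6 codewords.
  weight 4: 3 codewords.
  weight 5: 2 codewords.
Minimum distance d = smallest w > 0 with A_w > 0 = 2.
Sanity: Σ A_w = 16 = 2^4 = 16 ✓.


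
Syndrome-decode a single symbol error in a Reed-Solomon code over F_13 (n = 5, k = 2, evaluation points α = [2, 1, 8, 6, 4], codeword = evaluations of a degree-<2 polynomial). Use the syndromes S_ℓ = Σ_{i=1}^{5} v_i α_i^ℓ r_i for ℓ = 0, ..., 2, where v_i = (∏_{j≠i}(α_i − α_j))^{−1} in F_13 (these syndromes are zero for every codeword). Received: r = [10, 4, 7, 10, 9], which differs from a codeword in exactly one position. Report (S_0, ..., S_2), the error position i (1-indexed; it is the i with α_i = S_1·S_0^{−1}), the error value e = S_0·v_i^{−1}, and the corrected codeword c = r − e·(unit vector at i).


S = (12, 7, 3), error at position 4, error magnitude e = 2, c = [10, 4, 7, 8, 9].

Step 1: column multipliers v_i = (∏_{j≠i}(α_i − α_j))^{−1} mod 13.
  i = 1 (α = 2): (2−1)(2−8)(2−6)(2−4) = 1·(−6)·(−4)·(−2) = −48 ≡ 4, so v_1 = 4^{−1} = 10 (mod 13).
  i = 2 (α = 1): (1−2)(1−8)(1−6)(1−4) = (−1)·(−7)·(−5)·(−3) = 105 ≡ 1, so v_2 = 1^{−1} = 1 (mod 13).
  i = 3 (α = 8): (8−2)(8−1)(8−6)(8−4) = 6·7·2·4 = 336 ≡ 11, so v_3 = 11^{−1} = 6 (mod 13).
  i = 4 (α = 6): (6−2)(6−1)(6−8)(6−4) = 4·5·(−2)·2 = −80 ≡ 11, so v_4 = 11^{−1} = 6 (mod 13).
  i = 5 (α = 4): (4−2)(4−1)(4−8)(4−6) = 2·3·(−4)·(−2) = 48 ≡ 9, so v_5 = 9^{−1} = 3 (mod 13).
  v = [10, 1, 6, 6, 3].
Step 2: syndromes of r = [10, 4, 7, 10, 9] (all sums mod 13).
  S_0 = Σ v_i r_i = 10·10 + 1·4 + 6·7 + 6·10 + 3·9 = 233 ≡ 12.
  S_1 = Σ v_i α_i r_i = 10·2·10 + 1·1·4 + 6·8·7 + 6·6·10 + 3·4·9 = 1008 ≡ 7.
  α_i^2 mod 13 = [4, 1, 12, 10, 3].
  S_2 = Σ v_i α_i^2 r_i = 10·4·10 + 1·1·4 + 6·12·7 + 6·10·10 + 3·3·9 = 1589 ≡ 3.
  S = (12, 7, 3) ≠ 0, so r is not a codeword (an error is present).
Step 3: locate the error. For a single error e at position i, S_ℓ = v_i·e·α_i^ℓ, so α_err = S_1/S_0.
  S_0^{−1} = 12^{−1} = 12 (mod 13), so α_err = 7·12 = 84 ≡ 6 = α_4. Error position i = 4.
  Consistency check: S_2/S_1 = 3·2 = 6 ≡ 6 = α_err ✓ (single-error assumption holds).
Step 4: error magnitude e = S_0/v_4 = S_0·∏_{j≠4}(α_4 − α_j) = 12·11 = 132 ≡ 2 (mod 13).
Step 5: correct position 4: c_4 = r_4 − e = 10 − 2 ≡ 8 (mod 13). Hence c = [10, 4, 7, 8, 9].
  Check: interpolating c through the α_i gives m(x) = 11 + 6·x (degree < 2) with m(α_i) = c_i for every i, so c is indeed a codeword.


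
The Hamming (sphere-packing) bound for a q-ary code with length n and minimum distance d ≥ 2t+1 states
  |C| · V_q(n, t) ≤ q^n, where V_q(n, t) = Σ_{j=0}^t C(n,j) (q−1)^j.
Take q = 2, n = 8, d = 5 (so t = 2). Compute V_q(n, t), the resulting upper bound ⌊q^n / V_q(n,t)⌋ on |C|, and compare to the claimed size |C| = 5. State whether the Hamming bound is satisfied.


V_q(n, t) = 37, q^n = 256, Hamming bound = 6, |C| = 5 ≤ bound (satisfied).

Step 1: Compute V_q(n, t) = Σ_{j=0}^2 C(n, j) (q−1)^j.
  j = 0: C(8,0)·(1)^0 = 1·1 = 1.
  j = 1: C(8,1)·(1)^1 = 8·1 = 8.
  j = 2: C(8,2)·(1)^2 = 28·1 = 28.
  V_q(n, t) = 1 + 8 + 28 = 37.
Step 2: q^n = 2^8 = 256.
Step 3: Hamming bound ⌊q^n / V_q(n,t)⌋ = ⌊256/37⌋ = 6.
Step 4: Compare |C| = 5 to 6: satisfied.
The claimed |C| lies below the Hamming bound.


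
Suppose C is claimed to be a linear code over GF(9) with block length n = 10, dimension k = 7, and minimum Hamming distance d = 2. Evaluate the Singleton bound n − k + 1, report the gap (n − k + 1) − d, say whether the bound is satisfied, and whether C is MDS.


Singleton RHS = n − k + 1 = 4, slack = 2, bound satisfied, not MDS.

Singleton bound: d ≤ n − k + 1.
Here n = 10, k = 7, so n − k + 1 = 4.
Given d = 2, check d ≤ 4: YES.
Slack = (n − k + 1) − d = 2.
The code is NOT MDS (slack = 2 > 0).
Description: the claimed parameters are [10, 7, 2]_9; such a code would be non-MDS.


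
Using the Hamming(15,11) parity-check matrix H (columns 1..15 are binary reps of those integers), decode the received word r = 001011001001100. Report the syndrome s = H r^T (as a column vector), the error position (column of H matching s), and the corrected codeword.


s = (1, 0, 0, 0)^T, error position = 8, corrected codeword c = 001011011001100

Compute s = H r^T mod 2 one row at a time:
  s_1 = 0 + 1 + 0 + 0 + 1 + 1 + 0 + 0 = 3 ≡ 1 (mod 2).
  s_2 = 0 + 1 + 1 + 0 + 1 + 1 + 0 + 0 = 4 ≡ 0 (mod 2).
  s_3 = 0 + 1 + 1 + 0 + 0 + 0 + 0 + 0 = 2 ≡ 0 (mod 2).
  s_4 = 0 + 1 + 1 + 0 + 1 + 0 + 1 + 0 = 4 ≡ 0 (mod 2).
s = (1, 0, 0, 0)^T — this equals column 8 of H (binary 1000), so error is at position 8.
Correct: flip bit 8 of r = 001011001001100 to get c = 001011011001100.


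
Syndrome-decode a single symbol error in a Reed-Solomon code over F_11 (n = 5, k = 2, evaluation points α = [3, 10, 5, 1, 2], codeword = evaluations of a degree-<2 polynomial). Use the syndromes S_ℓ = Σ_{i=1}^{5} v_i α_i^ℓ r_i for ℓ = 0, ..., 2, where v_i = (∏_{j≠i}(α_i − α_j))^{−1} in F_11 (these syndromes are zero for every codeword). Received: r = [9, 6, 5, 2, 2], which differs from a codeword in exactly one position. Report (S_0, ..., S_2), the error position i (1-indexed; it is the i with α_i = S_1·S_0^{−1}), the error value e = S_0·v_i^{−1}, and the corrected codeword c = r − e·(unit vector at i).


S = (10, 9, 7), error at position 5, error magnitude e = 2, c = [9, 6, 5, 2, 0].

Step 1: column multipliers v_i = (∏_{j≠i}(α_i − α_j))^{−1} mod 11.
  i = 1 (α = 3): (3−10)(3−5)(3−1)(3−2) = (−7)·(−2)·2·1 = 28 ≡ 6, so v_1 = 6^{−1} = 2 (mod 11).
  i = 2 (α = 10): (10−3)(10−5)(10−1)(10−2) = 7·5·9·8 = 2520 ≡ 1, so v_2 = 1^{−1} = 1 (mod 11).
  i = 3 (α = 5): (5−3)(5−10)(5−1)(5−2) = 2·(−5)·4·3 = −120 ≡ 1, so v_3 = 1^{−1} = 1 (mod 11).
  i = 4 (α = 1): (1−3)(1−10)(1−5)(1−2) = (−2)·(−9)·(−4)·(−1) = 72 ≡ 6, so v_4 = 6^{−1} = 2 (mod 11).
  i = 5 (α = 2): (2−3)(2−10)(2−5)(2−1) = (−1)·(−8)·(−3)·1 = −24 ≡ 9, so v_5 = 9^{−1} = 5 (mod 11).
  v = [2, 1, 1, 2, 5].
Step 2: syndromes of r = [9, 6, 5, 2, 2] (all sums mod 11).
  S_0 = Σ v_i r_i = 2·9 + 1·6 + 1·5 + 2·2 + 5·2 = 43 ≡ 10.
  S_1 = Σ v_i α_i r_i = 2·3·9 + 1·10·6 + 1·5·5 + 2·1·2 + 5·2·2 = 163 ≡ 9.
  α_i^2 mod 11 = [9, 1, 3, 1, 4].
  S_2 = Σ v_i α_i^2 r_i = 2·9·9 + 1·1·6 + 1·3·5 + 2·1·2 + 5·4·2 = 227 ≡ 7.
  S = (10, 9, 7) ≠ 0, so r is not a codeword (an error is present).
Step 3: locate the error. For a single error e at position i, S_ℓ = v_i·e·α_i^ℓ, so α_err = S_1/S_0.
  S_0^{−1} = 10^{−1} = 10 (mod 11), so α_err = 9·10 = 90 ≡ 2 = α_5. Error position i = 5.
  Consistency check: S_2/S_1 = 7·5 = 35 ≡ 2 = α_err ✓ (single-error assumption holds).
Step 4: error magnitude e = S_0/v_5 = S_0·∏_{j≠5}(α_5 − α_j) = 10·9 = 90 ≡ 2 (mod 11).
Step 5: correct position 5: c_5 = r_5 − e = 2 − 2 ≡ 0 (mod 11). Hence c = [9, 6, 5, 2, 0].
  Check: interpolating c through the α_i gives m(x) = 4 + 9·x (degree < 2) with m(α_i) = c_i for every i, so c is indeed a codeword.


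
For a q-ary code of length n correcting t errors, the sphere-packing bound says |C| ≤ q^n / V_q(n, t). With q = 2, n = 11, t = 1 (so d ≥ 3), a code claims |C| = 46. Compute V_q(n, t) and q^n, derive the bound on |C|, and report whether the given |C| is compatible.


V_q(n, t) = 12, q^n = 2048, Hamming bound = 170, |C| = 46 ≤ bound (satisfied).

Step 1: Compute V_q(n, t) = Σ_{j=0}^1 C(n, j) (q−1)^j.
  j = 0: C(11,0)·(1)^0 = 1·1 = 1.
  j = 1: C(11,1)·(1)^1 = 11·1 = 11.
  V_q(n, t) = 1 + 11 = 12.
Step 2: q^n = 2^11 = 2048.
Step 3: Hamming bound ⌊q^n / V_q(n,t)⌋ = ⌊2048/12⌋ = 170.
Step 4: Compare |C| = 46 to 170: satisfied.
The claimed |C| lies below the Hamming bound.


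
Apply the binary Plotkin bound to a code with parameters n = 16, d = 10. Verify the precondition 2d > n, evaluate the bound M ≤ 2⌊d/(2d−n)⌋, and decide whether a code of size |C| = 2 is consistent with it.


Plotkin bound M ≤ 4; given |C| = 2 ≤ bound (satisfied).

Check applicability: 2d = 20, n = 16.
2d − n = 4 > 0, so Plotkin applies.
Compute d/(2d−n) = 10/4 ≈ 2.5000.
⌊d/(2d−n)⌋ = 2.
Plotkin bound: M ≤ 2·2 = 4.
Given |C| = 2, check: satisfied.
This |C| is below the Plotkin bound.


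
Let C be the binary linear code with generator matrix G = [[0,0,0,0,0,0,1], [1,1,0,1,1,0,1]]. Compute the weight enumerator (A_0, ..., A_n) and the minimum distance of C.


Weight distribution: A_0 = 1, A_1 = 1, A_4 = 1, A_5 = 1. Minimum distance d = 1.

Enumerate all 2^2 = 4 messages m ∈ F_2^2.
For each, compute codeword c = mG in F_2^7, then tally its weight.
  m = 00 → c = 0000000, weight = 0.
  m = 10 → c = 0000001, weight = 1.
  m = 01 → c = 1101101, weight = 5.
  m = 11 → c = 1101100, weight = 4.
Tally weights:
  weight 0: 1 codewords.
  weight 1: 1 codewords.
  weight 4: 1 codewords.
  weight 5: 1 codewords.
Minimum distance d = smallest w > 0 with A_w > 0 = 1.
Sanity: Σ A_w = 4 = 2^2 = 4 ✓.


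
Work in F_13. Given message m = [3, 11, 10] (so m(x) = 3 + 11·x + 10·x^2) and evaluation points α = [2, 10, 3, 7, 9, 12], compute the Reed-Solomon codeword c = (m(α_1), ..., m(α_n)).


c = [0, 8, 9, 11, 2, 2]

Message polynomial: m(x) = 3 + 11·x + 10·x^2 (mod 13).
For each evaluation point α_i, compute m(α_i) mod 13:
  α_1 = 2: Horner steps 10 → 5 → 0, so m(2) = 0.
  α_2 = 10: Horner steps 10 → 7 → 8, so m(10) = 8.
  α_3 = 3: Horner steps 10 → 2 → 9, so m(3) = 9.
  α_4 = 7: Horner steps 10 → 3 → 11, so m(7) = 11.
  α_5 = 9: Horner steps 10 → 10 → 2, so m(9) = 2.
  α_6 = 12: Horner steps 10 → 1 → 2, so m(12) = 2.
Codeword c = [0, 8, 9, 11, 2, 2] ∈ F_13^6.


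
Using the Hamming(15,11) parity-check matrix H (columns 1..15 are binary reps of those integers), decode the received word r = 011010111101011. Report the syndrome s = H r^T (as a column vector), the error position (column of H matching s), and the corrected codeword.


s = (0, 1, 0, 1)^T, error position = 5, corrected codeword c = 011000111101011

Compute s = H r^T mod 2 one row at a time:
  s_1 = 1 + 1 + 1 + 0 + 1 + 0 + 1 + 1 = 6 ≡ 0 (mod 2).
  s_2 = 0 + 1 + 0 + 1 + 1 + 0 + 1 + 1 = 5 ≡ 1 (mod 2).
  s_3 = 1 + 1 + 0 + 1 + 1 + 0 + 1 + 1 = 6 ≡ 0 (mod 2).
  s_4 = 0 + 1 + 1 + 1 + 1 + 0 + 0 + 1 = 5 ≡ 1 (mod 2).
s = (0, 1, 0, 1)^T — this equals column 5 of H (binary 0101), so error is at position 5.
Correct: flip bit 5 of r = 011010111101011 to get c = 011000111101011.


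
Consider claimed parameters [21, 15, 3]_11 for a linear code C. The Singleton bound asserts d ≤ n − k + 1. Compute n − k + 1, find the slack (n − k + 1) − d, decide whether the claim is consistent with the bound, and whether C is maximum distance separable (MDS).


Singleton RHS = n − k + 1 = 7, slack = 4, bound satisfied, not MDS.

Singleton bound: d ≤ n − k + 1.
Here n = 21, k = 15, so n − k + 1 = 7.
Given d = 3, check d ≤ 7: YES.
Slack = (n − k + 1) − d = 4.
The code is NOT MDS (slack = 4 > 0).
Description: the claimed parameters are [21, 15, 3]_11; such a code would be non-MDS.


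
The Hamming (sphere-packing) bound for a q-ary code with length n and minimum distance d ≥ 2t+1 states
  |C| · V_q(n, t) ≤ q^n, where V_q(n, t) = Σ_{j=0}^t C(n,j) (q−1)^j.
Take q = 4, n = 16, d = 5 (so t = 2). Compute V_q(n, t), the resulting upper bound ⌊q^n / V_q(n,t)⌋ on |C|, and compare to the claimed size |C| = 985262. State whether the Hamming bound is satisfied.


V_q(n, t) = 1129, q^n = 4294967296, Hamming bound = 3804222, |C| = 985262 ≤ bound (satisfied).

Step 1: Compute V_q(n, t) = Σ_{j=0}^2 C(n, j) (q−1)^j.
  j = 0: C(16,0)·(3)^0 = 1·1 = 1.
  j = 1: C(16,1)·(3)^1 = 16·3 = 48.
  j = 2: C(16,2)·(3)^2 = 120·9 = 1080.
  V_q(n, t) = 1 + 48 + 1080 = 1129.
Step 2: q^n = 4^16 = 4294967296.
Step 3: Hamming bound ⌊q^n / V_q(n,t)⌋ = ⌊4294967296/1129⌋ = 3804222.
Step 4: Compare |C| = 985262 to 3804222: satisfied.
The claimed |C| lies below the Hamming bound.


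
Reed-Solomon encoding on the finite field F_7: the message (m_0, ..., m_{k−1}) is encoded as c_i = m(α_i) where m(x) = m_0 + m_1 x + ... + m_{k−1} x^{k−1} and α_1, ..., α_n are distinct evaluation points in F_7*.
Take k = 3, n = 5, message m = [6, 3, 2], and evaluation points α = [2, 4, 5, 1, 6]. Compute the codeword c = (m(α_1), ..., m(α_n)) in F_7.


c = [6, 1, 1, 4, 5]

Message polynomial: m(x) = 6 + 3·x + 2·x^2 (mod 7).
For each evaluation point α_i, compute m(α_i) mod 7:
  α_1 = 2: Horner steps 2 → 0 → 6, so m(2) = 6.
  α_2 = 4: Horner steps 2 → 4 → 1, so m(4) = 1.
  α_3 = 5: Horner steps 2 → 6 → 1, so m(5) = 1.
  α_4 = 1: Horner steps 2 → 5 → 4, so m(1) = 4.
  α_5 = 6: Horner steps 2 → 1 → 5, so m(6) = 5.
Codeword c = [6, 1, 1, 4, 5] ∈ F_7^5.


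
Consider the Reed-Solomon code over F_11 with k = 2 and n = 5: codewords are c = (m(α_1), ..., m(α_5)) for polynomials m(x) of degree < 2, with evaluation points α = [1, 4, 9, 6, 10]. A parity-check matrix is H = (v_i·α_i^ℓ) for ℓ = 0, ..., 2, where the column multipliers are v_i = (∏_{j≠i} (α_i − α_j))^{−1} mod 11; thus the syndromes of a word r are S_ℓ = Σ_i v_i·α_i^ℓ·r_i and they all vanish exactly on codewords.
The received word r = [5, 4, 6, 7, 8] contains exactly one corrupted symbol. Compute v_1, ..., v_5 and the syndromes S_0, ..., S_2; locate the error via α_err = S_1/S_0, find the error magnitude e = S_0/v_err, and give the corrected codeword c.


S = (4, 7, 4), error at position 5, error magnitude e = 6, c = [5, 4, 6, 7, 2].

Step 1: column multipliers v_i = (∏_{j≠i}(α_i − α_j))^{−1} mod 11.
  i = 1 (α = 1): (1−4)(1−9)(1−6)(1−10) = (−3)·(−8)·(−5)·(−9) = 1080 ≡ 2, so v_1 = 2^{−1} = 6 (mod 11).
  i = 2 (α = 4): (4−1)(4−9)(4−6)(4−10) = 3·(−5)·(−2)·(−6) = −180 ≡ 7, so v_2 = 7^{−1} = 8 (mod 11).
  i = 3 (α = 9): (9−1)(9−4)(9−6)(9−10) = 8·5·3·(−1) = −120 ≡ 1, so v_3 = 1^{−1} = 1 (mod 11).
  i = 4 (α = 6): (6−1)(6−4)(6−9)(6−10) = 5·2·(−3)·(−4) = 120 ≡ 10, so v_4 = 10^{−1} = 10 (mod 11).
  i = 5 (α = 10): (10−1)(10−4)(10−9)(10−6) = 9·6·1·4 = 216 ≡ 7, so v_5 = 7^{−1} = 8 (mod 11).
  v = [6, 8, 1, 10, 8].
Step 2: syndromes of r = [5, 4, 6, 7, 8] (all sums mod 11).
  S_0 = Σ v_i r_i = 6·5 + 8·4 + 1·6 + 10·7 + 8·8 = 202 ≡ 4.
  S_1 = Σ v_i α_i r_i = 6·1·5 + 8·4·4 + 1·9·6 + 10·6·7 + 8·10·8 = 1272 ≡ 7.
  α_i^2 mod 11 = [1, 5, 4, 3, 1].
  S_2 = Σ v_i α_i^2 r_i = 6·1·5 + 8·5·4 + 1·4·6 + 10·3·7 + 8·1·8 = 488 ≡ 4.
  S = (4, 7, 4) ≠ 0, so r is not a codeword (an error is present).
Step 3: locate the error. For a single error e at position i, S_ℓ = v_i·e·α_i^ℓ, so α_err = S_1/S_0.
  S_0^{−1} = 4^{−1} = 3 (mod 11), so α_err = 7·3 = 21 ≡ 10 = α_5. Error position i = 5.
  Consistency check: S_2/S_1 = 4·8 = 32 ≡ 10 = α_err ✓ (single-error assumption holds).
Step 4: error magnitude e = S_0/v_5 = S_0·∏_{j≠5}(α_5 − α_j) = 4·7 = 28 ≡ 6 (mod 11).
Step 5: correct position 5: c_5 = r_5 − e = 8 − 6 ≡ 2 (mod 11). Hence c = [5, 4, 6, 7, 2].
  Check: interpolating c through the α_i gives m(x) = 9 + 7·x (degree < 2) with m(α_i) = c_i for every i, so c is indeed a codeword.


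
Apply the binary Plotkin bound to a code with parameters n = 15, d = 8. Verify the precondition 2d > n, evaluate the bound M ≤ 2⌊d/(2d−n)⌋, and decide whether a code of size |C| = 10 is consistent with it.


Plotkin bound M ≤ 16; given |C| = 10 ≤ bound (satisfied).

Check applicability: 2d = 16, n = 15.
2d − n = 1 > 0, so Plotkin applies.
Compute d/(2d−n) = 8/1 ≈ 8.0000.
⌊d/(2d−n)⌋ = 8.
Plotkin bound: M ≤ 2·8 = 16.
Given |C| = 10, check: satisfied.
This |C| is below the Plotkin bound.


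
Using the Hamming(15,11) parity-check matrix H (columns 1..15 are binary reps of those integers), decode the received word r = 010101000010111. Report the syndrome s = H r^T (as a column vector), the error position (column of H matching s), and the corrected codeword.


s = (0, 1, 1, 1)^T, error position = 7, corrected codeword c = 010101100010111

Compute s = H r^T mod 2 one row at a time:
  s_1 = 0 + 0 + 0 + 1 + 0 + 1 + 1 + 1 = 4 ≡ 0 (mod 2).
  s_2 = 1 + 0 + 1 + 0 + 0 + 1 + 1 + 1 = 5 ≡ 1 (mod 2).
  s_3 = 1 + 0 + 1 + 0 + 0 + 1 + 1 + 1 = 5 ≡ 1 (mod 2).
  s_4 = 0 + 0 + 0 + 0 + 0 + 1 + 1 + 1 = 3 ≡ 1 (mod 2).
s = (0, 1, 1, 1)^T — this equals column 7 of H (binary 0111), so error is at position 7.
Correct: flip bit 7 of r = 010101000010111 to get c = 010101100010111.


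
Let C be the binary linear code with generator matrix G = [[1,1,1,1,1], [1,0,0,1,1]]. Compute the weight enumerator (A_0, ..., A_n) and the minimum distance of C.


Weight distribution: A_0 = 1, A_2 = 1, A_3 = 1, A_5 = 1. Minimum distance d = 2.

Enumerate all 2^2 = 4 messages m ∈ F_2^2.
For each, compute codeword c = mG in F_2^5, then tally its weight.
  m = 00 → c = 00000, weight = 0.
  m = 10 → c = 11111, weight = 5.
  m = 01 → c = 10011, weight = 3.
  m = 11 → c = 01100, weight = 2.
Tally weights:
  weight 0: 1 codewords.
  weight 2: 1 codewords.
  weight 3: 1 codewords.
  weight 5: 1 codewords.
Minimum distance d = smallest w > 0 with A_w > 0 = 2.
Sanity: Σ A_w = 4 = 2^2 = 4 ✓.


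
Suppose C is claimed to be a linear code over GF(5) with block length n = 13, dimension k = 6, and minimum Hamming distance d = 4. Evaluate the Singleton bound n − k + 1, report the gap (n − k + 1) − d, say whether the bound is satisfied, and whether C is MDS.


Singleton RHS = n − k + 1 = 8, slack = 4, bound satisfied, not MDS.

Singleton bound: d ≤ n − k + 1.
Here n = 13, k = 6, so n − k + 1 = 8.
Given d = 4, check d ≤ 8: YES.
Slack = (n − k + 1) − d = 4.
The code is NOT MDS (slack = 4 > 0).
Description: the claimed parameters are [13, 6, 4]_5; such a code would be non-MDS.


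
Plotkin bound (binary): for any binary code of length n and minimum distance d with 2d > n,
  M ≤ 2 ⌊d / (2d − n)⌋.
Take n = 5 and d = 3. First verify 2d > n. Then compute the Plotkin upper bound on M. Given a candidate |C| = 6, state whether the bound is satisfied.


Plotkin bound M ≤ 6; given |C| = 6 ≤ bound (satisfied).

Check applicability: 2d = 6, n = 5.
2d − n = 1 > 0, so Plotkin applies.
Compute d/(2d−n) = 3/1 ≈ 3.0000.
⌊d/(2d−n)⌋ = 3.
Plotkin bound: M ≤ 2·3 = 6.
Given |C| = 6, check: satisfied.
This |C| is at the Plotkin bound.


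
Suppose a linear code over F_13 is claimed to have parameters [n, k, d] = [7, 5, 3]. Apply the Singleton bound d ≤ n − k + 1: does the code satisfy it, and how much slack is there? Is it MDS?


Singleton RHS = n − k + 1 = 3, slack = 0, bound satisfied, MDS.

Singleton bound: d ≤ n − k + 1.
Here n = 7, k = 5, so n − k + 1 = 3.
Given d = 3, check d ≤ 3: YES.
Slack = (n − k + 1) − d = 0.
The code is MDS (slack = 0).
Description: the claimed parameters are [7, 5, 3]_13; such a code would be MDS (meets Singleton bound).


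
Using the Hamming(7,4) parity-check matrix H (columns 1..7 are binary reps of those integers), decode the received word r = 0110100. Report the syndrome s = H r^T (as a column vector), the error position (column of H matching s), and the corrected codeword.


s = (1, 0, 0)^T, error position = 4, corrected codeword c = 0111100

Compute s = H r^T mod 2 one row at a time:
  s_1 = 0 + 1 + 0 + 0 = 1 ≡ 1 (mod 2).
  s_2 = 1 + 1 + 0 + 0 = 2 ≡ 0 (mod 2).
  s_3 = 0 + 1 + 1 + 0 = 2 ≡ 0 (mod 2).
s = (1, 0, 0)^T — this equals column 4 of H (binary 100), so error is at position 4.
Correct: flip bit 4 of r = 0110100 to get c = 0111100.


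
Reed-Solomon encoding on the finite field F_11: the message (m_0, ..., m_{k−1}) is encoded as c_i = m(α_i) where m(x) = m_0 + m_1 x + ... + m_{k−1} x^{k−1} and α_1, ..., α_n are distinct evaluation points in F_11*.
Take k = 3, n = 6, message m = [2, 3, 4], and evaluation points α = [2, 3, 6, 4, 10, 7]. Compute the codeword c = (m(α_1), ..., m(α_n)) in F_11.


c = [2, 3, 10, 1, 3, 10]

Message polynomial: m(x) = 2 + 3·x + 4·x^2 (mod 11).
For each evaluation point α_i, compute m(α_i) mod 11:
  α_1 = 2: Horner steps 4 → 0 → 2, so m(2) = 2.
  α_2 = 3: Horner steps 4 → 4 → 3, so m(3) = 3.
  α_3 = 6: Horner steps 4 → 5 → 10, so m(6) = 10.
  α_4 = 4: Horner steps 4 → 8 → 1, so m(4) = 1.
  α_5 = 10: Horner steps 4 → 10 → 3, so m(10) = 3.
  α_6 = 7: Horner steps 4 → 9 → 10, so m(7) = 10.
Codeword c = [2, 3, 10, 1, 3, 10] ∈ F_11^6.


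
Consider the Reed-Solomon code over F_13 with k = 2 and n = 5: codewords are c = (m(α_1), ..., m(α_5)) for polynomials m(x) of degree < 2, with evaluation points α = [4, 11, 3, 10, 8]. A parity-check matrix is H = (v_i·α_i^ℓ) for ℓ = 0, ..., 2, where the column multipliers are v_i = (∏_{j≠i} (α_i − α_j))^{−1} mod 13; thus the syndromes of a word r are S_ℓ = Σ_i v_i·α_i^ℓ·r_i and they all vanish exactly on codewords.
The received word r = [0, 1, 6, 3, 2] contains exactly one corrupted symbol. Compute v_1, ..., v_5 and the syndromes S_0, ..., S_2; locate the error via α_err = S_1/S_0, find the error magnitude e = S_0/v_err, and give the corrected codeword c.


S = (9, 8, 10), error at position 2, error magnitude e = 4, c = [0, 10, 6, 3, 2].

Step 1: column multipliers v_i = (∏_{j≠i}(α_i − α_j))^{−1} mod 13.
  i = 1 (α = 4): (4−11)(4−3)(4−10)(4−8) = (−7)·1·(−6)·(−4) = −168 ≡ 1, so v_1 = 1^{−1} = 1 (mod 13).
  i = 2 (α = 11): (11−4)(11−3)(11−10)(11−8) = 7·8·1·3 = 168 ≡ 12, so v_2 = 12^{−1} = 12 (mod 13).
  i = 3 (α = 3): (3−4)(3−11)(3−10)(3−8) = (−1)·(−8)·(−7)·(−5) = 280 ≡ 7, so v_3 = 7^{−1} = 2 (mod 13).
  i = 4 (α = 10): (10−4)(10−11)(10−3)(10−8) = 6·(−1)·7·2 = −84 ≡ 7, so v_4 = 7^{−1} = 2 (mod 13).
  i = 5 (α = 8): (8−4)(8−11)(8−3)(8−10) = 4·(−3)·5·(−2) = 120 ≡ 3, so v_5 = 3^{−1} = 9 (mod 13).
  v = [1, 12, 2, 2, 9].
Step 2: syndromes of r = [0, 1, 6, 3, 2] (all sums mod 13).
  S_0 = Σ v_i r_i = 1·0 + 12·1 + 2·6 + 2·3 + 9·2 = 48 ≡ 9.
  S_1 = Σ v_i α_i r_i = 1·4·0 + 12·11·1 + 2·3·6 + 2·10·3 + 9·8·2 = 372 ≡ 8.
  α_i^2 mod 13 = [3, 4, 9, 9, 12].
  S_2 = Σ v_i α_i^2 r_i = 1·3·0 + 12·4·1 + 2·9·6 + 2·9·3 + 9·12·2 = 426 ≡ 10.
  S = (9, 8, 10) ≠ 0, so r is not a codeword (an error is present).
Step 3: locate the error. For a single error e at position i, S_ℓ = v_i·e·α_i^ℓ, so α_err = S_1/S_0.
  S_0^{−1} = 9^{−1} = 3 (mod 13), so α_err = 8·3 = 24 ≡ 11 = α_2. Error position i = 2.
  Consistency check: S_2/S_1 = 10·5 = 50 ≡ 11 = α_err ✓ (single-error assumption holds).
Step 4: error magnitude e = S_0/v_2 = S_0·∏_{j≠2}(α_2 − α_j) = 9·12 = 108 ≡ 4 (mod 13).
Step 5: correct position 2: c_2 = r_2 − e = 1 − 4 ≡ 10 (mod 13). Hence c = [0, 10, 6, 3, 2].
  Check: interpolating c through the α_i gives m(x) = 11 + 7·x (degree < 2) with m(α_i) = c_i for every i, so c is indeed a codeword.


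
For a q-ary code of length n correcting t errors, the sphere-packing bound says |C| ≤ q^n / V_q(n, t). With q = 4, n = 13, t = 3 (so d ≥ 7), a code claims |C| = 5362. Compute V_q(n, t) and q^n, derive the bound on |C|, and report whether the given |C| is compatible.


V_q(n, t) = 8464, q^n = 67108864, Hamming bound = 7928, |C| = 5362 ≤ bound (satisfied).

Step 1: Compute V_q(n, t) = Σ_{j=0}^3 C(n, j) (q−1)^j.
  j = 0: C(13,0)·(3)^0 = 1·1 = 1.
  j = 1: C(13,1)·(3)^1 = 13·3 = 39.
  j = 2: C(13,2)·(3)^2 = 78·9 = 702.
  j = 3: C(13,3)·(3)^3 = 286·27 = 7722.
  V_q(n, t) = 1 + 39 + 702 + 7722 = 8464.
Step 2: q^n = 4^13 = 67108864.
Step 3: Hamming bound ⌊q^n / V_q(n,t)⌋ = ⌊67108864/8464⌋ = 7928.
Step 4: Compare |C| = 5362 to 7928: satisfied.
The claimed |C| lies below the Hamming bound.
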